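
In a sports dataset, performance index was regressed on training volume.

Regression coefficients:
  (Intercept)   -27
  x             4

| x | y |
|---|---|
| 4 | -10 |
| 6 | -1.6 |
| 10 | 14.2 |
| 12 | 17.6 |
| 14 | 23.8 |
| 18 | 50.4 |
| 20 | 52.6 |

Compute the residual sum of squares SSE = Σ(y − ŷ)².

x=4: ŷ = -27 + 4·4 = -11; e = -10 − (-11) = 1
x=6: ŷ = -27 + 4·6 = -3; e = -1.6 − (-3) = 1.4
x=10: ŷ = -27 + 4·10 = 13; e = 14.2 − 13 = 1.2
x=12: ŷ = -27 + 4·12 = 21; e = 17.6 − 21 = -3.4
x=14: ŷ = -27 + 4·14 = 29; e = 23.8 − 29 = -5.2
x=18: ŷ = -27 + 4·18 = 45; e = 50.4 − 45 = 5.4
x=20: ŷ = -27 + 4·20 = 53; e = 52.6 − 53 = -0.4
SSE = 1 + 1.96 + 1.44 + 11.56 + 27.04 + 29.16 + 0.16 = 72.32

SSE = 72.32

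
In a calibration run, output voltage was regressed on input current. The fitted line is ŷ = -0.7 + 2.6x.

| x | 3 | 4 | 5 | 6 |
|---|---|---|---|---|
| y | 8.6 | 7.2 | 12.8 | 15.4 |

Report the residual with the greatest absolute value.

x=3: ŷ = -0.7 + 2.6·3 = 7.1; e = 8.6 − 7.1 = 1.5
x=4: ŷ = -0.7 + 2.6·4 = 9.7; e = 7.2 − 9.7 = -2.5
x=5: ŷ = -0.7 + 2.6·5 = 12.3; e = 12.8 − 12.3 = 0.5
x=6: ŷ = -0.7 + 2.6·6 = 14.9; e = 15.4 − 14.9 = 0.5
Largest |e| is 2.5 at x = 4, residual -2.5.

e = -2.5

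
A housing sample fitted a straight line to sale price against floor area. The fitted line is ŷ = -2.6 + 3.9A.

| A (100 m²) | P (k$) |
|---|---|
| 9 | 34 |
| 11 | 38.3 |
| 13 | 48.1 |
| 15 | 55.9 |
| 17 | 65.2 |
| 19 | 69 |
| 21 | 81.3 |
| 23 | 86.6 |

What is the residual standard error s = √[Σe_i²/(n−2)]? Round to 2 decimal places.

s = 1.78

A=9: ŷ = -2.6 + 3.9·9 = 32.5; e = 34 − 32.5 = 1.5
A=11: ŷ = -2.6 + 3.9·11 = 40.3; e = 38.3 − 40.3 = -2
A=13: ŷ = -2.6 + 3.9·13 = 48.1; e = 48.1 − 48.1 = 0
A=15: ŷ = -2.6 + 3.9·15 = 55.9; e = 55.9 − 55.9 = 0
A=17: ŷ = -2.6 + 3.9·17 = 63.7; e = 65.2 − 63.7 = 1.5
A=19: ŷ = -2.6 + 3.9·19 = 71.5; e = 69 − 71.5 = -2.5
A=21: ŷ = -2.6 + 3.9·21 = 79.3; e = 81.3 − 79.3 = 2
A=23: ŷ = -2.6 + 3.9·23 = 87.1; e = 86.6 − 87.1 = -0.5
SSE = 2.25 + 4 + 0 + 0 + 2.25 + 6.25 + 4 + 0.25 = 19
s = √(19/6) = √3.16667 ≈ 1.78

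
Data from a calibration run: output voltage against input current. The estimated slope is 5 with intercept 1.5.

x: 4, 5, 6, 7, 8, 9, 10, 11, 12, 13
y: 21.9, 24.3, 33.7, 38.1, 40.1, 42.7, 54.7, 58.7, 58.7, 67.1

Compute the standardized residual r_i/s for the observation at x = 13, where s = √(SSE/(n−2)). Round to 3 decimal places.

x=4: ŷ = 1.5 + 5·4 = 21.5; r = 21.9 − 21.5 = 0.4
x=5: ŷ = 1.5 + 5·5 = 26.5; r = 24.3 − 26.5 = -2.2
x=6: ŷ = 1.5 + 5·6 = 31.5; r = 33.7 − 31.5 = 2.2
x=7: ŷ = 1.5 + 5·7 = 36.5; r = 38.1 − 36.5 = 1.6
x=8: ŷ = 1.5 + 5·8 = 41.5; r = 40.1 − 41.5 = -1.4
x=9: ŷ = 1.5 + 5·9 = 46.5; r = 42.7 − 46.5 = -3.8
x=10: ŷ = 1.5 + 5·10 = 51.5; r = 54.7 − 51.5 = 3.2
x=11: ŷ = 1.5 + 5·11 = 56.5; r = 58.7 − 56.5 = 2.2
x=12: ŷ = 1.5 + 5·12 = 61.5; r = 58.7 − 61.5 = -2.8
x=13: ŷ = 1.5 + 5·13 = 66.5; r = 67.1 − 66.5 = 0.6
SSE = 0.16 + 4.84 + 4.84 + 2.56 + 1.96 + 14.44 + 10.24 + 4.84 + 7.84 + 0.36 = 52.08
s = √(52.08/8) = 2.55147
r/s = 0.6 / 2.55147 = 0.235

0.235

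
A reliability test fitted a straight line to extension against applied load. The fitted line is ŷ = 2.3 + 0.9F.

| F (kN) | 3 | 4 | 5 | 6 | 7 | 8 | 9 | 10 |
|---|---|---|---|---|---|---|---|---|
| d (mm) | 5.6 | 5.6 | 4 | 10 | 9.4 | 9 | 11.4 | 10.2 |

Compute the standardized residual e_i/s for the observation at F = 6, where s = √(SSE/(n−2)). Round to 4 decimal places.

F=3: ŷ = 2.3 + 0.9·3 = 5; e = 5.6 − 5 = 0.6
F=4: ŷ = 2.3 + 0.9·4 = 5.9; e = 5.6 − 5.9 = -0.3
F=5: ŷ = 2.3 + 0.9·5 = 6.8; e = 4 − 6.8 = -2.8
F=6: ŷ = 2.3 + 0.9·6 = 7.7; e = 10 − 7.7 = 2.3
F=7: ŷ = 2.3 + 0.9·7 = 8.6; e = 9.4 − 8.6 = 0.8
F=8: ŷ = 2.3 + 0.9·8 = 9.5; e = 9 − 9.5 = -0.5
F=9: ŷ = 2.3 + 0.9·9 = 10.4; e = 11.4 − 10.4 = 1
F=10: ŷ = 2.3 + 0.9·10 = 11.3; e = 10.2 − 11.3 = -1.1
SSE = 0.36 + 0.09 + 7.84 + 5.29 + 0.64 + 0.25 + 1 + 1.21 = 16.68
s = √(16.68/6) = 1.66733
e/s = 2.3 / 1.66733 = 1.3794

1.3794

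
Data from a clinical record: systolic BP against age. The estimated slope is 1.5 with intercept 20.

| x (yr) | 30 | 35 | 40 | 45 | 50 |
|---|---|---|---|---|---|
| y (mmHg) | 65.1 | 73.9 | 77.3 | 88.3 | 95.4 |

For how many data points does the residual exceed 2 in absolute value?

1

x=30: ŷ = 20 + 1.5·30 = 65; e = 65.1 − 65 = 0.1
x=35: ŷ = 20 + 1.5·35 = 72.5; e = 73.9 − 72.5 = 1.4
x=40: ŷ = 20 + 1.5·40 = 80; e = 77.3 − 80 = -2.7
x=45: ŷ = 20 + 1.5·45 = 87.5; e = 88.3 − 87.5 = 0.8
x=50: ŷ = 20 + 1.5·50 = 95; e = 95.4 − 95 = 0.4
|e| > 2: x=40 (|e|=2.7) → 1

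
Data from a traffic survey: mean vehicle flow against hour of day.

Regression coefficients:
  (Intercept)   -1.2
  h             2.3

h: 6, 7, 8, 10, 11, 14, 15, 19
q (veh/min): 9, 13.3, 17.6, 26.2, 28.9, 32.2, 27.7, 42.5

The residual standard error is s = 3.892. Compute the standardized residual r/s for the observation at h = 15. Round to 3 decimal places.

ŷ = -1.2 + 2.3·15 = 33.3
r = 27.7 − 33.3 = -5.6
r/s = -5.6 / 3.892 = -1.439

-1.439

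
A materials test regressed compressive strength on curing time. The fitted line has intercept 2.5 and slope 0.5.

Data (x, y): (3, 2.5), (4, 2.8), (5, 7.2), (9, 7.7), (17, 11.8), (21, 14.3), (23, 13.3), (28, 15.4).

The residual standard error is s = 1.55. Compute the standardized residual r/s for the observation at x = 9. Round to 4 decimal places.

0.4516

ŷ = 2.5 + 0.5·9 = 7
r = 7.7 − 7 = 0.7
r/s = 0.7 / 1.55 = 0.4516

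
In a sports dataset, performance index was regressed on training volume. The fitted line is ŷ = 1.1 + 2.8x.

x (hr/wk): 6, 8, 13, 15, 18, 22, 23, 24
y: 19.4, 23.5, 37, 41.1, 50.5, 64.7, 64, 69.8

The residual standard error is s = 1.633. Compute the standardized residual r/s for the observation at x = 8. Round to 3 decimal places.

0.000

ŷ = 1.1 + 2.8·8 = 23.5
r = 23.5 − 23.5 = 0
r/s = 0 / 1.633 = 0.000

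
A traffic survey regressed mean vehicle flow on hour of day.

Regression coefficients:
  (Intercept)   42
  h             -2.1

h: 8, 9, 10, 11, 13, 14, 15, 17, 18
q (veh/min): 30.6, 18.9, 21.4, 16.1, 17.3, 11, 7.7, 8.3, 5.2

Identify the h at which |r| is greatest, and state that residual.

h = 8, r = 5.4

h=8: q̂ = 42 − 2.1·8 = 25.2; r = 30.6 − 25.2 = 5.4
h=9: q̂ = 42 − 2.1·9 = 23.1; r = 18.9 − 23.1 = -4.2
h=10: q̂ = 42 − 2.1·10 = 21; r = 21.4 − 21 = 0.4
h=11: q̂ = 42 − 2.1·11 = 18.9; r = 16.1 − 18.9 = -2.8
h=13: q̂ = 42 − 2.1·13 = 14.7; r = 17.3 − 14.7 = 2.6
h=14: q̂ = 42 − 2.1·14 = 12.6; r = 11 − 12.6 = -1.6
h=15: q̂ = 42 − 2.1·15 = 10.5; r = 7.7 − 10.5 = -2.8
h=17: q̂ = 42 − 2.1·17 = 6.3; r = 8.3 − 6.3 = 2
h=18: q̂ = 42 − 2.1·18 = 4.2; r = 5.2 − 4.2 = 1
Largest |r| is 5.4 at h = 8, residual 5.4.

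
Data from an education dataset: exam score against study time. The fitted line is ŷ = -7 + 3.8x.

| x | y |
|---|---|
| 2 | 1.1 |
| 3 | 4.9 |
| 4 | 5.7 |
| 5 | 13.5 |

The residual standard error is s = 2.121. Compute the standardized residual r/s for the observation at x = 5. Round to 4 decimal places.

ŷ = -7 + 3.8·5 = 12
r = 13.5 − 12 = 1.5
r/s = 1.5 / 2.121 = 0.7072

0.7072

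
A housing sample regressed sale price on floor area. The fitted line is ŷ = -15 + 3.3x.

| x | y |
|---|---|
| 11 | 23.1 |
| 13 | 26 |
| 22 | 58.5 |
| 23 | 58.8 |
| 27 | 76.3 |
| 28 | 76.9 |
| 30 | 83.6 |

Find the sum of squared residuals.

x=11: ŷ = -15 + 3.3·11 = 21.3; r = 23.1 − 21.3 = 1.8
x=13: ŷ = -15 + 3.3·13 = 27.9; r = 26 − 27.9 = -1.9
x=22: ŷ = -15 + 3.3·22 = 57.6; r = 58.5 − 57.6 = 0.9
x=23: ŷ = -15 + 3.3·23 = 60.9; r = 58.8 − 60.9 = -2.1
x=27: ŷ = -15 + 3.3·27 = 74.1; r = 76.3 − 74.1 = 2.2
x=28: ŷ = -15 + 3.3·28 = 77.4; r = 76.9 − 77.4 = -0.5
x=30: ŷ = -15 + 3.3·30 = 84; r = 83.6 − 84 = -0.4
SSE = 3.24 + 3.61 + 0.81 + 4.41 + 4.84 + 0.25 + 0.16 = 17.32

SSE = 17.32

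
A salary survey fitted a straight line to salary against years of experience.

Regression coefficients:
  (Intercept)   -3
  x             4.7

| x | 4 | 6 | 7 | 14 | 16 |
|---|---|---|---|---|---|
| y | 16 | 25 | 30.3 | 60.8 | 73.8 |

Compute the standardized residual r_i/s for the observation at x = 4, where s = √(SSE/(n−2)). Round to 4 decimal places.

x=4: ŷ = -3 + 4.7·4 = 15.8; r = 16 − 15.8 = 0.2
x=6: ŷ = -3 + 4.7·6 = 25.2; r = 25 − 25.2 = -0.2
x=7: ŷ = -3 + 4.7·7 = 29.9; r = 30.3 − 29.9 = 0.4
x=14: ŷ = -3 + 4.7·14 = 62.8; r = 60.8 − 62.8 = -2
x=16: ŷ = -3 + 4.7·16 = 72.2; r = 73.8 − 72.2 = 1.6
SSE = 0.04 + 0.04 + 0.16 + 4 + 2.56 = 6.8
s = √(6.8/3) = 1.50555
r/s = 0.2 / 1.50555 = 0.1328

0.1328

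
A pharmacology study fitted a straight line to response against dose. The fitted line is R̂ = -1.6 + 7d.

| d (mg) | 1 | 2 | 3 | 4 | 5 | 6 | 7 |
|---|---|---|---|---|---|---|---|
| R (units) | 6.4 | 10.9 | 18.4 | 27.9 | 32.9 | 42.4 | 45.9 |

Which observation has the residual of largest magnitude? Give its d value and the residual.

d = 6, e = 2

d=1: R̂ = -1.6 + 7·1 = 5.4; e = 6.4 − 5.4 = 1
d=2: R̂ = -1.6 + 7·2 = 12.4; e = 10.9 − 12.4 = -1.5
d=3: R̂ = -1.6 + 7·3 = 19.4; e = 18.4 − 19.4 = -1
d=4: R̂ = -1.6 + 7·4 = 26.4; e = 27.9 − 26.4 = 1.5
d=5: R̂ = -1.6 + 7·5 = 33.4; e = 32.9 − 33.4 = -0.5
d=6: R̂ = -1.6 + 7·6 = 40.4; e = 42.4 − 40.4 = 2
d=7: R̂ = -1.6 + 7·7 = 47.4; e = 45.9 − 47.4 = -1.5
Largest |e| is 2 at d = 6, residual 2.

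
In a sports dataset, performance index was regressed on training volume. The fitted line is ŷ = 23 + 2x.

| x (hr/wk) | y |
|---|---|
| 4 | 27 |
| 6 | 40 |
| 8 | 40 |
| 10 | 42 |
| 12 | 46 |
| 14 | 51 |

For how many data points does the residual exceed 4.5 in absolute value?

x=4: ŷ = 23 + 2·4 = 31; e = 27 − 31 = -4
x=6: ŷ = 23 + 2·6 = 35; e = 40 − 35 = 5
x=8: ŷ = 23 + 2·8 = 39; e = 40 − 39 = 1
x=10: ŷ = 23 + 2·10 = 43; e = 42 − 43 = -1
x=12: ŷ = 23 + 2·12 = 47; e = 46 − 47 = -1
x=14: ŷ = 23 + 2·14 = 51; e = 51 − 51 = 0
|e| > 4.5: x=6 (|e|=5) → 1

1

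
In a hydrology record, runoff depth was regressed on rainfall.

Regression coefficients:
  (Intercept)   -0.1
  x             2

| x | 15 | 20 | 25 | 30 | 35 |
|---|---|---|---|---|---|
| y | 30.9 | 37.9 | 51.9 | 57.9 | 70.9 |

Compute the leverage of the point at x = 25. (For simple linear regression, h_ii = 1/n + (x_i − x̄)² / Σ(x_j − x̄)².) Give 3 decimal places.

x̄ = (15 + 20 + 25 + 30 + 35)/5 = 25
Σ(x − x̄)² = 100 + 25 + 0 + 25 + 100 = 250
h = 1/5 + (0)²/250 = 0.2 + 0 = 0.200

h = 0.200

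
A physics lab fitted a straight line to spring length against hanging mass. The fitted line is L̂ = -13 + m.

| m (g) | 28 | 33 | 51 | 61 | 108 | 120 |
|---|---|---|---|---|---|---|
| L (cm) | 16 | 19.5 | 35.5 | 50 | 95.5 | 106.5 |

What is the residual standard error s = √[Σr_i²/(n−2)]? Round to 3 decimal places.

s = 1.732

m=28: L̂ = -13 + 28 = 15; r = 16 − 15 = 1
m=33: L̂ = -13 + 33 = 20; r = 19.5 − 20 = -0.5
m=51: L̂ = -13 + 51 = 38; r = 35.5 − 38 = -2.5
m=61: L̂ = -13 + 61 = 48; r = 50 − 48 = 2
m=108: L̂ = -13 + 108 = 95; r = 95.5 − 95 = 0.5
m=120: L̂ = -13 + 120 = 107; r = 106.5 − 107 = -0.5
SSE = 1 + 0.25 + 6.25 + 4 + 0.25 + 0.25 = 12
s = √(12/4) = √3 ≈ 1.732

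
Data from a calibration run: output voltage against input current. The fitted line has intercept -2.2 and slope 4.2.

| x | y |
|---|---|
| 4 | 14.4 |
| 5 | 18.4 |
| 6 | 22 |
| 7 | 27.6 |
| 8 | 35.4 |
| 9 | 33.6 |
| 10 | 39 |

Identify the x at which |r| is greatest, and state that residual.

x=4: ŷ = -2.2 + 4.2·4 = 14.6; r = 14.4 − 14.6 = -0.2
x=5: ŷ = -2.2 + 4.2·5 = 18.8; r = 18.4 − 18.8 = -0.4
x=6: ŷ = -2.2 + 4.2·6 = 23; r = 22 − 23 = -1
x=7: ŷ = -2.2 + 4.2·7 = 27.2; r = 27.6 − 27.2 = 0.4
x=8: ŷ = -2.2 + 4.2·8 = 31.4; r = 35.4 − 31.4 = 4
x=9: ŷ = -2.2 + 4.2·9 = 35.6; r = 33.6 − 35.6 = -2
x=10: ŷ = -2.2 + 4.2·10 = 39.8; r = 39 − 39.8 = -0.8
Largest |r| is 4 at x = 8, residual 4.

x = 8, r = 4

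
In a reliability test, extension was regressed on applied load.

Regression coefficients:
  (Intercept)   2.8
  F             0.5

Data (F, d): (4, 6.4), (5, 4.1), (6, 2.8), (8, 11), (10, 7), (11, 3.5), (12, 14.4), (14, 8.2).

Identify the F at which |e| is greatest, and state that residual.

F=4: d̂ = 2.8 + 0.5·4 = 4.8; e = 6.4 − 4.8 = 1.6
F=5: d̂ = 2.8 + 0.5·5 = 5.3; e = 4.1 − 5.3 = -1.2
F=6: d̂ = 2.8 + 0.5·6 = 5.8; e = 2.8 − 5.8 = -3
F=8: d̂ = 2.8 + 0.5·8 = 6.8; e = 11 − 6.8 = 4.2
F=10: d̂ = 2.8 + 0.5·10 = 7.8; e = 7 − 7.8 = -0.8
F=11: d̂ = 2.8 + 0.5·11 = 8.3; e = 3.5 − 8.3 = -4.8
F=12: d̂ = 2.8 + 0.5·12 = 8.8; e = 14.4 − 8.8 = 5.6
F=14: d̂ = 2.8 + 0.5·14 = 9.8; e = 8.2 − 9.8 = -1.6
Largest |e| is 5.6 at F = 12, residual 5.6.

F = 12, e = 5.6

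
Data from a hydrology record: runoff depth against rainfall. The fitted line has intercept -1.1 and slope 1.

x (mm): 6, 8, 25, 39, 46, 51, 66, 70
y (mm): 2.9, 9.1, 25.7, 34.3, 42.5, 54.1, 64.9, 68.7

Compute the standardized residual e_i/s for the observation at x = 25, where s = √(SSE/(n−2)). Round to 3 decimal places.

0.633

x=6: ŷ = -1.1 + 6 = 4.9; e = 2.9 − 4.9 = -2
x=8: ŷ = -1.1 + 8 = 6.9; e = 9.1 − 6.9 = 2.2
x=25: ŷ = -1.1 + 25 = 23.9; e = 25.7 − 23.9 = 1.8
x=39: ŷ = -1.1 + 39 = 37.9; e = 34.3 − 37.9 = -3.6
x=46: ŷ = -1.1 + 46 = 44.9; e = 42.5 − 44.9 = -2.4
x=51: ŷ = -1.1 + 51 = 49.9; e = 54.1 − 49.9 = 4.2
x=66: ŷ = -1.1 + 66 = 64.9; e = 64.9 − 64.9 = 0
x=70: ŷ = -1.1 + 70 = 68.9; e = 68.7 − 68.9 = -0.2
SSE = 4 + 4.84 + 3.24 + 12.96 + 5.76 + 17.64 + 0 + 0.04 = 48.48
s = √(48.48/6) = 2.84253
e/s = 1.8 / 2.84253 = 0.633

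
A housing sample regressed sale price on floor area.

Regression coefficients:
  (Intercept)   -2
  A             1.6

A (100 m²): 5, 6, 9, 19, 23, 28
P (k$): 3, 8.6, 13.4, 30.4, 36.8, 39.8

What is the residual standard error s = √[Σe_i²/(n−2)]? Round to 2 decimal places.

A=5: ŷ = -2 + 1.6·5 = 6; e = 3 − 6 = -3
A=6: ŷ = -2 + 1.6·6 = 7.6; e = 8.6 − 7.6 = 1
A=9: ŷ = -2 + 1.6·9 = 12.4; e = 13.4 − 12.4 = 1
A=19: ŷ = -2 + 1.6·19 = 28.4; e = 30.4 − 28.4 = 2
A=23: ŷ = -2 + 1.6·23 = 34.8; e = 36.8 − 34.8 = 2
A=28: ŷ = -2 + 1.6·28 = 42.8; e = 39.8 − 42.8 = -3
SSE = 9 + 1 + 1 + 4 + 4 + 9 = 28
s = √(28/4) = √7 ≈ 2.65

s = 2.65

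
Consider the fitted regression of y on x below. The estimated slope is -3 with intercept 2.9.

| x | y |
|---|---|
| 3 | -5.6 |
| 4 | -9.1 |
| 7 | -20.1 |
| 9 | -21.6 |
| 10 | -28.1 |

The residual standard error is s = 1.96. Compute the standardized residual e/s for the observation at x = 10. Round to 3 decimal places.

-0.510

ŷ = 2.9 − 3·10 = -27.1
e = -28.1 − (-27.1) = -1
e/s = -1 / 1.96 = -0.510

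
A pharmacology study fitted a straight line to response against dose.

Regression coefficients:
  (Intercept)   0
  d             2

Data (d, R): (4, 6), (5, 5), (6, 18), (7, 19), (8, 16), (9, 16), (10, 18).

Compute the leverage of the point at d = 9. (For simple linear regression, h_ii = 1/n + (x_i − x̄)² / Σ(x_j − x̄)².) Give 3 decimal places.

d̄ = (4 + 5 + 6 + 7 + 8 + 9 + 10)/7 = 7
Σ(d − d̄)² = 9 + 4 + 1 + 0 + 1 + 4 + 9 = 28
h = 1/7 + (2)²/28 = 0.142857 + 0.142857 = 0.286

h = 0.286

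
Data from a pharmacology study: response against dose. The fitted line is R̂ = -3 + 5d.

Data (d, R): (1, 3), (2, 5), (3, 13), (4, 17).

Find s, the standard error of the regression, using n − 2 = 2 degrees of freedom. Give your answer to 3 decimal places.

d=1: R̂ = -3 + 5·1 = 2; e = 3 − 2 = 1
d=2: R̂ = -3 + 5·2 = 7; e = 5 − 7 = -2
d=3: R̂ = -3 + 5·3 = 12; e = 13 − 12 = 1
d=4: R̂ = -3 + 5·4 = 17; e = 17 − 17 = 0
SSE = 1 + 4 + 1 + 0 = 6
s = √(6/2) = √3 ≈ 1.732

s = 1.732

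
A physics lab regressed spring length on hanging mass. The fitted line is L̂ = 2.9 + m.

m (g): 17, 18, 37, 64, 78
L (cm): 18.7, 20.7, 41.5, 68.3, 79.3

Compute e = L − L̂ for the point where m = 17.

L̂ = 2.9 + 17 = 19.9
e = 18.7 − 19.9 = -1.2

e = -1.2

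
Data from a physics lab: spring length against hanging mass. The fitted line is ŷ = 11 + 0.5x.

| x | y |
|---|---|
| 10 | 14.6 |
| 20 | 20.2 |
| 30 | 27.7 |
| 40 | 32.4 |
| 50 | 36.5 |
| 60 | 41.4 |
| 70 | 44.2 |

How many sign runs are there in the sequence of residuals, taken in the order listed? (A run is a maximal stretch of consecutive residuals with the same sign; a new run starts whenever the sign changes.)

3 runs

x=10: ŷ = 11 + 0.5·10 = 16; r = 14.6 − 16 = -1.4
x=20: ŷ = 11 + 0.5·20 = 21; r = 20.2 − 21 = -0.8
x=30: ŷ = 11 + 0.5·30 = 26; r = 27.7 − 26 = 1.7
x=40: ŷ = 11 + 0.5·40 = 31; r = 32.4 − 31 = 1.4
x=50: ŷ = 11 + 0.5·50 = 36; r = 36.5 − 36 = 0.5
x=60: ŷ = 11 + 0.5·60 = 41; r = 41.4 − 41 = 0.4
x=70: ŷ = 11 + 0.5·70 = 46; r = 44.2 − 46 = -1.8
Signs: − − + + + + −
Runs: −×2, +×4, −×1 → 3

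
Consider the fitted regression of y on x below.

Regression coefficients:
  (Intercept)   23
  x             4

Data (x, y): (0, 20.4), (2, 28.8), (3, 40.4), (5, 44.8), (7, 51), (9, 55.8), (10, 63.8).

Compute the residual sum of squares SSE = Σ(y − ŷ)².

SSE = 54.88

x=0: ŷ = 23 + 4·0 = 23; e = 20.4 − 23 = -2.6
x=2: ŷ = 23 + 4·2 = 31; e = 28.8 − 31 = -2.2
x=3: ŷ = 23 + 4·3 = 35; e = 40.4 − 35 = 5.4
x=5: ŷ = 23 + 4·5 = 43; e = 44.8 − 43 = 1.8
x=7: ŷ = 23 + 4·7 = 51; e = 51 − 51 = 0
x=9: ŷ = 23 + 4·9 = 59; e = 55.8 − 59 = -3.2
x=10: ŷ = 23 + 4·10 = 63; e = 63.8 − 63 = 0.8
SSE = 6.76 + 4.84 + 29.16 + 3.24 + 0 + 10.24 + 0.64 = 54.88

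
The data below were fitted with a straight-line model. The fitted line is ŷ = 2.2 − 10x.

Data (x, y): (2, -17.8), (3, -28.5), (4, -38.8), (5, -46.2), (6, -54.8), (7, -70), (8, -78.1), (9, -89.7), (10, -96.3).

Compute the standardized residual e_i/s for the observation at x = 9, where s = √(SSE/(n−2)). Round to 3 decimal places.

-1.030

x=2: ŷ = 2.2 − 10·2 = -17.8; e = -17.8 − (-17.8) = 0
x=3: ŷ = 2.2 − 10·3 = -27.8; e = -28.5 − (-27.8) = -0.7
x=4: ŷ = 2.2 − 10·4 = -37.8; e = -38.8 − (-37.8) = -1
x=5: ŷ = 2.2 − 10·5 = -47.8; e = -46.2 − (-47.8) = 1.6
x=6: ŷ = 2.2 − 10·6 = -57.8; e = -54.8 − (-57.8) = 3
x=7: ŷ = 2.2 − 10·7 = -67.8; e = -70 − (-67.8) = -2.2
x=8: ŷ = 2.2 − 10·8 = -77.8; e = -78.1 − (-77.8) = -0.3
x=9: ŷ = 2.2 − 10·9 = -87.8; e = -89.7 − (-87.8) = -1.9
x=10: ŷ = 2.2 − 10·10 = -97.8; e = -96.3 − (-97.8) = 1.5
SSE = 0 + 0.49 + 1 + 2.56 + 9 + 4.84 + 0.09 + 3.61 + 2.25 = 23.84
s = √(23.84/7) = 1.84546
e/s = -1.9 / 1.84546 = -1.030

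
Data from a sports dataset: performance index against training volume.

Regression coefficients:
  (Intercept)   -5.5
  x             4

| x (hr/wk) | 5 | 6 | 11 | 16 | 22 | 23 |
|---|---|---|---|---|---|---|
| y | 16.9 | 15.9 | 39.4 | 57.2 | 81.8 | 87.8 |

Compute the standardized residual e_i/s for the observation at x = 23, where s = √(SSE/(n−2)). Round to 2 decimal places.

0.63

x=5: ŷ = -5.5 + 4·5 = 14.5; e = 16.9 − 14.5 = 2.4
x=6: ŷ = -5.5 + 4·6 = 18.5; e = 15.9 − 18.5 = -2.6
x=11: ŷ = -5.5 + 4·11 = 38.5; e = 39.4 − 38.5 = 0.9
x=16: ŷ = -5.5 + 4·16 = 58.5; e = 57.2 − 58.5 = -1.3
x=22: ŷ = -5.5 + 4·22 = 82.5; e = 81.8 − 82.5 = -0.7
x=23: ŷ = -5.5 + 4·23 = 86.5; e = 87.8 − 86.5 = 1.3
SSE = 5.76 + 6.76 + 0.81 + 1.69 + 0.49 + 1.69 = 17.2
s = √(17.2/4) = 2.07364
e/s = 1.3 / 2.07364 = 0.63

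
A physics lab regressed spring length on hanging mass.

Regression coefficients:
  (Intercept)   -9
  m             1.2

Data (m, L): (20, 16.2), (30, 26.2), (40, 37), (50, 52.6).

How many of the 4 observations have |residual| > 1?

3

m=20: L̂ = -9 + 1.2·20 = 15; e = 16.2 − 15 = 1.2
m=30: L̂ = -9 + 1.2·30 = 27; e = 26.2 − 27 = -0.8
m=40: L̂ = -9 + 1.2·40 = 39; e = 37 − 39 = -2
m=50: L̂ = -9 + 1.2·50 = 51; e = 52.6 − 51 = 1.6
|e| > 1: m=20 (|e|=1.2), m=40 (|e|=2), m=50 (|e|=1.6) → 3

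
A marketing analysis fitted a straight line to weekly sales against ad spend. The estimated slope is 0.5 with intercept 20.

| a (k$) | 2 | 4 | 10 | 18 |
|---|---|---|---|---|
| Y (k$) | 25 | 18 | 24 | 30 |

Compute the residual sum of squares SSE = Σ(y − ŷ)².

a=2: Ŷ = 20 + 0.5·2 = 21; r = 25 − 21 = 4
a=4: Ŷ = 20 + 0.5·4 = 22; r = 18 − 22 = -4
a=10: Ŷ = 20 + 0.5·10 = 25; r = 24 − 25 = -1
a=18: Ŷ = 20 + 0.5·18 = 29; r = 30 − 29 = 1
SSE = 16 + 16 + 1 + 1 = 34

SSE = 34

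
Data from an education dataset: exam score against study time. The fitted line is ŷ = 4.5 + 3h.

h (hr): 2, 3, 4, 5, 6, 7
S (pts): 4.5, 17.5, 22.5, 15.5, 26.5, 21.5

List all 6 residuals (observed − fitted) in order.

-6, 4, 6, -4, 4, -4

h=2: ŷ = 4.5 + 3·2 = 10.5; r = 4.5 − 10.5 = -6
h=3: ŷ = 4.5 + 3·3 = 13.5; r = 17.5 − 13.5 = 4
h=4: ŷ = 4.5 + 3·4 = 16.5; r = 22.5 − 16.5 = 6
h=5: ŷ = 4.5 + 3·5 = 19.5; r = 15.5 − 19.5 = -4
h=6: ŷ = 4.5 + 3·6 = 22.5; r = 26.5 − 22.5 = 4
h=7: ŷ = 4.5 + 3·7 = 25.5; r = 21.5 − 25.5 = -4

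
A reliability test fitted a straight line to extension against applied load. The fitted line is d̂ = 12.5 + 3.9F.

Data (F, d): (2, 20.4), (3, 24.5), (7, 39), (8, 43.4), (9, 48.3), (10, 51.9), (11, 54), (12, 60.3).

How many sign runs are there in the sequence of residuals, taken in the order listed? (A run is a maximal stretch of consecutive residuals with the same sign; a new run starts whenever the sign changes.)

F=2: d̂ = 12.5 + 3.9·2 = 20.3; r = 20.4 − 20.3 = 0.1
F=3: d̂ = 12.5 + 3.9·3 = 24.2; r = 24.5 − 24.2 = 0.3
F=7: d̂ = 12.5 + 3.9·7 = 39.8; r = 39 − 39.8 = -0.8
F=8: d̂ = 12.5 + 3.9·8 = 43.7; r = 43.4 − 43.7 = -0.3
F=9: d̂ = 12.5 + 3.9·9 = 47.6; r = 48.3 − 47.6 = 0.7
F=10: d̂ = 12.5 + 3.9·10 = 51.5; r = 51.9 − 51.5 = 0.4
F=11: d̂ = 12.5 + 3.9·11 = 55.4; r = 54 − 55.4 = -1.4
F=12: d̂ = 12.5 + 3.9·12 = 59.3; r = 60.3 − 59.3 = 1
Signs: + + − − + + − +
Runs: +×2, −×2, +×2, −×1, +×1 → 5

5 runs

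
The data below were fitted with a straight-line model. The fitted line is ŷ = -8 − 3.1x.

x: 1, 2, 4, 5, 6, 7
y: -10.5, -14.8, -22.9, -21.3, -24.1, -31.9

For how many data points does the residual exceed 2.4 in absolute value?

x=1: ŷ = -8 − 3.1·1 = -11.1; e = -10.5 − (-11.1) = 0.6
x=2: ŷ = -8 − 3.1·2 = -14.2; e = -14.8 − (-14.2) = -0.6
x=4: ŷ = -8 − 3.1·4 = -20.4; e = -22.9 − (-20.4) = -2.5
x=5: ŷ = -8 − 3.1·5 = -23.5; e = -21.3 − (-23.5) = 2.2
x=6: ŷ = -8 − 3.1·6 = -26.6; e = -24.1 − (-26.6) = 2.5
x=7: ŷ = -8 − 3.1·7 = -29.7; e = -31.9 − (-29.7) = -2.2
|e| > 2.4: x=4 (|e|=2.5), x=6 (|e|=2.5) → 2

2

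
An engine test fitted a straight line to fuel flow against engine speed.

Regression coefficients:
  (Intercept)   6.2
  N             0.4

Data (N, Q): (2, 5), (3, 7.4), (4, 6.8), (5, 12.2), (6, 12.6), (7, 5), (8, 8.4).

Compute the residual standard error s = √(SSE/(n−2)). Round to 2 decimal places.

s = 3.29

N=2: ŷ = 6.2 + 0.4·2 = 7; e = 5 − 7 = -2
N=3: ŷ = 6.2 + 0.4·3 = 7.4; e = 7.4 − 7.4 = 0
N=4: ŷ = 6.2 + 0.4·4 = 7.8; e = 6.8 − 7.8 = -1
N=5: ŷ = 6.2 + 0.4·5 = 8.2; e = 12.2 − 8.2 = 4
N=6: ŷ = 6.2 + 0.4·6 = 8.6; e = 12.6 − 8.6 = 4
N=7: ŷ = 6.2 + 0.4·7 = 9; e = 5 − 9 = -4
N=8: ŷ = 6.2 + 0.4·8 = 9.4; e = 8.4 − 9.4 = -1
SSE = 4 + 0 + 1 + 16 + 16 + 16 + 1 = 54
s = √(54/5) = √10.8 ≈ 3.29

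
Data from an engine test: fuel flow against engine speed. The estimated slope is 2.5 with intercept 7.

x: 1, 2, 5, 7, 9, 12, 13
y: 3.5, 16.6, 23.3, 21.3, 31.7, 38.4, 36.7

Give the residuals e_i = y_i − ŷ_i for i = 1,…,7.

-6, 4.6, 3.8, -3.2, 2.2, 1.4, -2.8

x=1: ŷ = 7 + 2.5·1 = 9.5; e = 3.5 − 9.5 = -6
x=2: ŷ = 7 + 2.5·2 = 12; e = 16.6 − 12 = 4.6
x=5: ŷ = 7 + 2.5·5 = 19.5; e = 23.3 − 19.5 = 3.8
x=7: ŷ = 7 + 2.5·7 = 24.5; e = 21.3 − 24.5 = -3.2
x=9: ŷ = 7 + 2.5·9 = 29.5; e = 31.7 − 29.5 = 2.2
x=12: ŷ = 7 + 2.5·12 = 37; e = 38.4 − 37 = 1.4
x=13: ŷ = 7 + 2.5·13 = 39.5; e = 36.7 − 39.5 = -2.8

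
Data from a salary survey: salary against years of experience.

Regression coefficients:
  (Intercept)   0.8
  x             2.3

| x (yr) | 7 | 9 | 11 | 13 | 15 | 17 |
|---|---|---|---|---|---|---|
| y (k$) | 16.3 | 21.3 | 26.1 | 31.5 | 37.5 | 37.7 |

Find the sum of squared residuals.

x=7: ŷ = 0.8 + 2.3·7 = 16.9; r = 16.3 − 16.9 = -0.6
x=9: ŷ = 0.8 + 2.3·9 = 21.5; r = 21.3 − 21.5 = -0.2
x=11: ŷ = 0.8 + 2.3·11 = 26.1; r = 26.1 − 26.1 = 0
x=13: ŷ = 0.8 + 2.3·13 = 30.7; r = 31.5 − 30.7 = 0.8
x=15: ŷ = 0.8 + 2.3·15 = 35.3; r = 37.5 − 35.3 = 2.2
x=17: ŷ = 0.8 + 2.3·17 = 39.9; r = 37.7 − 39.9 = -2.2
SSE = 0.36 + 0.04 + 0 + 0.64 + 4.84 + 4.84 = 10.72

SSE = 10.72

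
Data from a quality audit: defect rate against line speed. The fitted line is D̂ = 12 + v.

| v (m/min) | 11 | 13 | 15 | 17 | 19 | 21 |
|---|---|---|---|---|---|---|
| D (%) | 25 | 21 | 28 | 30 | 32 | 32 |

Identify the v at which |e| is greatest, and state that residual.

v=11: D̂ = 12 + 11 = 23; e = 25 − 23 = 2
v=13: D̂ = 12 + 13 = 25; e = 21 − 25 = -4
v=15: D̂ = 12 + 15 = 27; e = 28 − 27 = 1
v=17: D̂ = 12 + 17 = 29; e = 30 − 29 = 1
v=19: D̂ = 12 + 19 = 31; e = 32 − 31 = 1
v=21: D̂ = 12 + 21 = 33; e = 32 − 33 = -1
Largest |e| is 4 at v = 13, residual -4.

v = 13, e = -4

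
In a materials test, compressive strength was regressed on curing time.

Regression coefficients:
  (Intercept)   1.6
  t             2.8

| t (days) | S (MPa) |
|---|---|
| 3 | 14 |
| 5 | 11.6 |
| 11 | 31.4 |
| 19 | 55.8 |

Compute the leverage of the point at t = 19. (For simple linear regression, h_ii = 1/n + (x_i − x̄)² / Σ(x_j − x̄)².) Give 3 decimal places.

t̄ = (3 + 5 + 11 + 19)/4 = 9.5
Σ(t − t̄)² = 42.25 + 20.25 + 2.25 + 90.25 = 155
h = 1/4 + (9.5)²/155 = 0.25 + 0.582258 = 0.832

h = 0.832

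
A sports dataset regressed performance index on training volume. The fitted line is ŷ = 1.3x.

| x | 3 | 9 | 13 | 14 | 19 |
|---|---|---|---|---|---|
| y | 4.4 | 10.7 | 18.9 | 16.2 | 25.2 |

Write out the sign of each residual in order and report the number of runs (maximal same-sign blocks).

5 runs

x=3: ŷ = 1.3·3 = 3.9; e = 4.4 − 3.9 = 0.5
x=9: ŷ = 1.3·9 = 11.7; e = 10.7 − 11.7 = -1
x=13: ŷ = 1.3·13 = 16.9; e = 18.9 − 16.9 = 2
x=14: ŷ = 1.3·14 = 18.2; e = 16.2 − 18.2 = -2
x=19: ŷ = 1.3·19 = 24.7; e = 25.2 − 24.7 = 0.5
Signs: + − + − +
Runs: +×1, −×1, +×1, −×1, +×1 → 5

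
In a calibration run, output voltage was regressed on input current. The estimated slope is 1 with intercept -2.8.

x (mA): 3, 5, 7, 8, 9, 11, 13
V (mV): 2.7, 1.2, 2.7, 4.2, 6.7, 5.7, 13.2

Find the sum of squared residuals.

SSE = 26

x=3: V̂ = -2.8 + 3 = 0.2; e = 2.7 − 0.2 = 2.5
x=5: V̂ = -2.8 + 5 = 2.2; e = 1.2 − 2.2 = -1
x=7: V̂ = -2.8 + 7 = 4.2; e = 2.7 − 4.2 = -1.5
x=8: V̂ = -2.8 + 8 = 5.2; e = 4.2 − 5.2 = -1
x=9: V̂ = -2.8 + 9 = 6.2; e = 6.7 − 6.2 = 0.5
x=11: V̂ = -2.8 + 11 = 8.2; e = 5.7 − 8.2 = -2.5
x=13: V̂ = -2.8 + 13 = 10.2; e = 13.2 − 10.2 = 3
SSE = 6.25 + 1 + 2.25 + 1 + 0.25 + 6.25 + 9 = 26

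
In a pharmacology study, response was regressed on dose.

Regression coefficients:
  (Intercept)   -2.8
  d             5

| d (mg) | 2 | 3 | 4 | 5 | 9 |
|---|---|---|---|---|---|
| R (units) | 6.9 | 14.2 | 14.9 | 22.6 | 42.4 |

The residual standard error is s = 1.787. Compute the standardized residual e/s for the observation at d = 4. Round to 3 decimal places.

-1.287

R̂ = -2.8 + 5·4 = 17.2
e = 14.9 − 17.2 = -2.3
e/s = -2.3 / 1.787 = -1.287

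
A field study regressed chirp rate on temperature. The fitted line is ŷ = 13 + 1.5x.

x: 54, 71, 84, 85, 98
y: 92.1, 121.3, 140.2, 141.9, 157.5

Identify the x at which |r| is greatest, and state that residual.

x = 98, r = -2.5

x=54: ŷ = 13 + 1.5·54 = 94; r = 92.1 − 94 = -1.9
x=71: ŷ = 13 + 1.5·71 = 119.5; r = 121.3 − 119.5 = 1.8
x=84: ŷ = 13 + 1.5·84 = 139; r = 140.2 − 139 = 1.2
x=85: ŷ = 13 + 1.5·85 = 140.5; r = 141.9 − 140.5 = 1.4
x=98: ŷ = 13 + 1.5·98 = 160; r = 157.5 − 160 = -2.5
Largest |r| is 2.5 at x = 98, residual -2.5.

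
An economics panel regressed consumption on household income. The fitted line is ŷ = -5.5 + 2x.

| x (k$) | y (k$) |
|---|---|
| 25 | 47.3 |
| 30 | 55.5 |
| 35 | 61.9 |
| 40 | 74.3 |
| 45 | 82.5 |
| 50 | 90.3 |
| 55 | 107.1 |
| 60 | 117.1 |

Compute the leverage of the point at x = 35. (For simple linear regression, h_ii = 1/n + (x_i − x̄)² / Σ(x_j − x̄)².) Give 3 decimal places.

h = 0.179

x̄ = (25 + 30 + 35 + 40 + 45 + 50 + 55 + 60)/8 = 42.5
Σ(x − x̄)² = 306.25 + 156.25 + 56.25 + 6.25 + 6.25 + 56.25 + 156.25 + 306.25 = 1050
h = 1/8 + (-7.5)²/1050 = 0.125 + 0.0535714 = 0.179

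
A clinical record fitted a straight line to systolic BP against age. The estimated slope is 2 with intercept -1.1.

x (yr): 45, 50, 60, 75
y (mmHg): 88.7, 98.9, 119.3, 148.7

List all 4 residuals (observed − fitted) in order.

-0.2, 0, 0.4, -0.2

x=45: ŷ = -1.1 + 2·45 = 88.9; r = 88.7 − 88.9 = -0.2
x=50: ŷ = -1.1 + 2·50 = 98.9; r = 98.9 − 98.9 = 0
x=60: ŷ = -1.1 + 2·60 = 118.9; r = 119.3 − 118.9 = 0.4
x=75: ŷ = -1.1 + 2·75 = 148.9; r = 148.7 − 148.9 = -0.2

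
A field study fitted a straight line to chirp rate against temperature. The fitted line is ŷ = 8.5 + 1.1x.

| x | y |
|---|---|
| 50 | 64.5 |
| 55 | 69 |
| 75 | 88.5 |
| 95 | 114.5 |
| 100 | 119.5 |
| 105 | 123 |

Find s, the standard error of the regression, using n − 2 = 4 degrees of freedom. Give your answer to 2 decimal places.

x=50: ŷ = 8.5 + 1.1·50 = 63.5; e = 64.5 − 63.5 = 1
x=55: ŷ = 8.5 + 1.1·55 = 69; e = 69 − 69 = 0
x=75: ŷ = 8.5 + 1.1·75 = 91; e = 88.5 − 91 = -2.5
x=95: ŷ = 8.5 + 1.1·95 = 113; e = 114.5 − 113 = 1.5
x=100: ŷ = 8.5 + 1.1·100 = 118.5; e = 119.5 − 118.5 = 1
x=105: ŷ = 8.5 + 1.1·105 = 124; e = 123 − 124 = -1
SSE = 1 + 0 + 6.25 + 2.25 + 1 + 1 = 11.5
s = √(11.5/4) = √2.875 ≈ 1.70

s = 1.70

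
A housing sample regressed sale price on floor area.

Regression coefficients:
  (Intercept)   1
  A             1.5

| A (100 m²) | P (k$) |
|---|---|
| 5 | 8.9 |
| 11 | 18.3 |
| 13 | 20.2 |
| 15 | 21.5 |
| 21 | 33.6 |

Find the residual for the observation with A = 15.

r = -2

P̂ = 1 + 1.5·15 = 23.5
r = 21.5 − 23.5 = -2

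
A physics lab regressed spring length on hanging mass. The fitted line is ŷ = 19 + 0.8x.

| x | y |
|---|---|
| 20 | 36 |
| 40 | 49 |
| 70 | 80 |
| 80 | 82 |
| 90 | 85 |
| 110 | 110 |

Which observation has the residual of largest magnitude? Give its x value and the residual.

x = 90, e = -6

x=20: ŷ = 19 + 0.8·20 = 35; e = 36 − 35 = 1
x=40: ŷ = 19 + 0.8·40 = 51; e = 49 − 51 = -2
x=70: ŷ = 19 + 0.8·70 = 75; e = 80 − 75 = 5
x=80: ŷ = 19 + 0.8·80 = 83; e = 82 − 83 = -1
x=90: ŷ = 19 + 0.8·90 = 91; e = 85 − 91 = -6
x=110: ŷ = 19 + 0.8·110 = 107; e = 110 − 107 = 3
Largest |e| is 6 at x = 90, residual -6.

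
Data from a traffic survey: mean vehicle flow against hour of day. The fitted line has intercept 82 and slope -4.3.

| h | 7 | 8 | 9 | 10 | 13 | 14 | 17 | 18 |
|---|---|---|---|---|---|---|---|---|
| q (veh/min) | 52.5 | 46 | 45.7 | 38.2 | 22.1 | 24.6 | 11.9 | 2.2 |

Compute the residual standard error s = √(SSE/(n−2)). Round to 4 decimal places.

h=7: q̂ = 82 − 4.3·7 = 51.9; r = 52.5 − 51.9 = 0.6
h=8: q̂ = 82 − 4.3·8 = 47.6; r = 46 − 47.6 = -1.6
h=9: q̂ = 82 − 4.3·9 = 43.3; r = 45.7 − 43.3 = 2.4
h=10: q̂ = 82 − 4.3·10 = 39; r = 38.2 − 39 = -0.8
h=13: q̂ = 82 − 4.3·13 = 26.1; r = 22.1 − 26.1 = -4
h=14: q̂ = 82 − 4.3·14 = 21.8; r = 24.6 − 21.8 = 2.8
h=17: q̂ = 82 − 4.3·17 = 8.9; r = 11.9 − 8.9 = 3
h=18: q̂ = 82 − 4.3·18 = 4.6; r = 2.2 − 4.6 = -2.4
SSE = 0.36 + 2.56 + 5.76 + 0.64 + 16 + 7.84 + 9 + 5.76 = 47.92
s = √(47.92/6) = √7.98667 ≈ 2.8261

s = 2.8261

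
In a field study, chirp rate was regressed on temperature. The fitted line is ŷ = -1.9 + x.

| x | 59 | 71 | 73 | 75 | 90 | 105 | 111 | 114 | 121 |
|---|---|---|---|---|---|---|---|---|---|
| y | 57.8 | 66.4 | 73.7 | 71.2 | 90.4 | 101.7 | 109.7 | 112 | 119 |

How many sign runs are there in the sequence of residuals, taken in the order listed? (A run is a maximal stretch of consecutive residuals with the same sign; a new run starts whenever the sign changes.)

x=59: ŷ = -1.9 + 59 = 57.1; r = 57.8 − 57.1 = 0.7
x=71: ŷ = -1.9 + 71 = 69.1; r = 66.4 − 69.1 = -2.7
x=73: ŷ = -1.9 + 73 = 71.1; r = 73.7 − 71.1 = 2.6
x=75: ŷ = -1.9 + 75 = 73.1; r = 71.2 − 73.1 = -1.9
x=90: ŷ = -1.9 + 90 = 88.1; r = 90.4 − 88.1 = 2.3
x=105: ŷ = -1.9 + 105 = 103.1; r = 101.7 − 103.1 = -1.4
x=111: ŷ = -1.9 + 111 = 109.1; r = 109.7 − 109.1 = 0.6
x=114: ŷ = -1.9 + 114 = 112.1; r = 112 − 112.1 = -0.1
x=121: ŷ = -1.9 + 121 = 119.1; r = 119 − 119.1 = -0.1
Signs: + − + − + − + − −
Runs: +×1, −×1, +×1, −×1, +×1, −×1, +×1, −×2 → 8

8 runs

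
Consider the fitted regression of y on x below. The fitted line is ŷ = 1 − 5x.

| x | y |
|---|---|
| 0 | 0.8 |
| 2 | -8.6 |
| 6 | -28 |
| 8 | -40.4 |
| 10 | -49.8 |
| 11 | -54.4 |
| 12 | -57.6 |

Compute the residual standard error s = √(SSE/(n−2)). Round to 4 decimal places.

s = 1.0881

x=0: ŷ = 1 − 5·0 = 1; r = 0.8 − 1 = -0.2
x=2: ŷ = 1 − 5·2 = -9; r = -8.6 − (-9) = 0.4
x=6: ŷ = 1 − 5·6 = -29; r = -28 − (-29) = 1
x=8: ŷ = 1 − 5·8 = -39; r = -40.4 − (-39) = -1.4
x=10: ŷ = 1 − 5·10 = -49; r = -49.8 − (-49) = -0.8
x=11: ŷ = 1 − 5·11 = -54; r = -54.4 − (-54) = -0.4
x=12: ŷ = 1 − 5·12 = -59; r = -57.6 − (-59) = 1.4
SSE = 0.04 + 0.16 + 1 + 1.96 + 0.64 + 0.16 + 1.96 = 5.92
s = √(5.92/5) = √1.184 ≈ 1.0881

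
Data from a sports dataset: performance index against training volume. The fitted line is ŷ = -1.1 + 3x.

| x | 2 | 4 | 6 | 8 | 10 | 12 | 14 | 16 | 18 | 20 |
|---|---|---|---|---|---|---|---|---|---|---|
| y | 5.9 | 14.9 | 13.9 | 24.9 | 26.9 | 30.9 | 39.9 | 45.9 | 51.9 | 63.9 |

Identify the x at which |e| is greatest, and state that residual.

x = 20, e = 5

x=2: ŷ = -1.1 + 3·2 = 4.9; e = 5.9 − 4.9 = 1
x=4: ŷ = -1.1 + 3·4 = 10.9; e = 14.9 − 10.9 = 4
x=6: ŷ = -1.1 + 3·6 = 16.9; e = 13.9 − 16.9 = -3
x=8: ŷ = -1.1 + 3·8 = 22.9; e = 24.9 − 22.9 = 2
x=10: ŷ = -1.1 + 3·10 = 28.9; e = 26.9 − 28.9 = -2
x=12: ŷ = -1.1 + 3·12 = 34.9; e = 30.9 − 34.9 = -4
x=14: ŷ = -1.1 + 3·14 = 40.9; e = 39.9 − 40.9 = -1
x=16: ŷ = -1.1 + 3·16 = 46.9; e = 45.9 − 46.9 = -1
x=18: ŷ = -1.1 + 3·18 = 52.9; e = 51.9 − 52.9 = -1
x=20: ŷ = -1.1 + 3·20 = 58.9; e = 63.9 − 58.9 = 5
Largest |e| is 5 at x = 20, residual 5.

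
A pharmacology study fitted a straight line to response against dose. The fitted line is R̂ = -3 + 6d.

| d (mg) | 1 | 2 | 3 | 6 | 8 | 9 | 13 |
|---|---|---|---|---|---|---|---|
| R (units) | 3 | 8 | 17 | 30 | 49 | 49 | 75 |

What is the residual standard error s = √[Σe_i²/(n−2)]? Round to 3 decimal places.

s = 2.608

d=1: R̂ = -3 + 6·1 = 3; e = 3 − 3 = 0
d=2: R̂ = -3 + 6·2 = 9; e = 8 − 9 = -1
d=3: R̂ = -3 + 6·3 = 15; e = 17 − 15 = 2
d=6: R̂ = -3 + 6·6 = 33; e = 30 − 33 = -3
d=8: R̂ = -3 + 6·8 = 45; e = 49 − 45 = 4
d=9: R̂ = -3 + 6·9 = 51; e = 49 − 51 = -2
d=13: R̂ = -3 + 6·13 = 75; e = 75 − 75 = 0
SSE = 0 + 1 + 4 + 9 + 16 + 4 + 0 = 34
s = √(34/5) = √6.8 ≈ 2.608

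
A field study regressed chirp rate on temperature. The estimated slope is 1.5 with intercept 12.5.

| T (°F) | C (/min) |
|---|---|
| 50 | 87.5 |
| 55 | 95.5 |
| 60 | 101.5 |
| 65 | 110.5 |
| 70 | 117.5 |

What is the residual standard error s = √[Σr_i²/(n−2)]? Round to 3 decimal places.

T=50: Ĉ = 12.5 + 1.5·50 = 87.5; r = 87.5 − 87.5 = 0
T=55: Ĉ = 12.5 + 1.5·55 = 95; r = 95.5 − 95 = 0.5
T=60: Ĉ = 12.5 + 1.5·60 = 102.5; r = 101.5 − 102.5 = -1
T=65: Ĉ = 12.5 + 1.5·65 = 110; r = 110.5 − 110 = 0.5
T=70: Ĉ = 12.5 + 1.5·70 = 117.5; r = 117.5 − 117.5 = 0
SSE = 0 + 0.25 + 1 + 0.25 + 0 = 1.5
s = √(1.5/3) = √0.5 ≈ 0.707

s = 0.707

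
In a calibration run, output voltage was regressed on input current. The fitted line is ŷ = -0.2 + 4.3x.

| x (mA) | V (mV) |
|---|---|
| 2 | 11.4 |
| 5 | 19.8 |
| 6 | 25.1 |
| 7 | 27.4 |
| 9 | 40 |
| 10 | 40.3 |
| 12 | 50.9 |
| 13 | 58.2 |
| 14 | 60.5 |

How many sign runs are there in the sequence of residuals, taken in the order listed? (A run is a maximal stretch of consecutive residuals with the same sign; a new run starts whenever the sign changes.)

5 runs

x=2: ŷ = -0.2 + 4.3·2 = 8.4; e = 11.4 − 8.4 = 3
x=5: ŷ = -0.2 + 4.3·5 = 21.3; e = 19.8 − 21.3 = -1.5
x=6: ŷ = -0.2 + 4.3·6 = 25.6; e = 25.1 − 25.6 = -0.5
x=7: ŷ = -0.2 + 4.3·7 = 29.9; e = 27.4 − 29.9 = -2.5
x=9: ŷ = -0.2 + 4.3·9 = 38.5; e = 40 − 38.5 = 1.5
x=10: ŷ = -0.2 + 4.3·10 = 42.8; e = 40.3 − 42.8 = -2.5
x=12: ŷ = -0.2 + 4.3·12 = 51.4; e = 50.9 − 51.4 = -0.5
x=13: ŷ = -0.2 + 4.3·13 = 55.7; e = 58.2 − 55.7 = 2.5
x=14: ŷ = -0.2 + 4.3·14 = 60; e = 60.5 − 60 = 0.5
Signs: + − − − + − − + +
Runs: +×1, −×3, +×1, −×2, +×2 → 5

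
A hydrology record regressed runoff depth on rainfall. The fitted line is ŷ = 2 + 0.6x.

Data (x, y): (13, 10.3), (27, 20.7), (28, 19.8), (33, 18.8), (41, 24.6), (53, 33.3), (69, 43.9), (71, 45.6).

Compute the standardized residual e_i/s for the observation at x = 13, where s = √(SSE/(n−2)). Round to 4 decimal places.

0.2611

x=13: ŷ = 2 + 0.6·13 = 9.8; e = 10.3 − 9.8 = 0.5
x=27: ŷ = 2 + 0.6·27 = 18.2; e = 20.7 − 18.2 = 2.5
x=28: ŷ = 2 + 0.6·28 = 18.8; e = 19.8 − 18.8 = 1
x=33: ŷ = 2 + 0.6·33 = 21.8; e = 18.8 − 21.8 = -3
x=41: ŷ = 2 + 0.6·41 = 26.6; e = 24.6 − 26.6 = -2
x=53: ŷ = 2 + 0.6·53 = 33.8; e = 33.3 − 33.8 = -0.5
x=69: ŷ = 2 + 0.6·69 = 43.4; e = 43.9 − 43.4 = 0.5
x=71: ŷ = 2 + 0.6·71 = 44.6; e = 45.6 − 44.6 = 1
SSE = 0.25 + 6.25 + 1 + 9 + 4 + 0.25 + 0.25 + 1 = 22
s = √(22/6) = 1.91485
e/s = 0.5 / 1.91485 = 0.2611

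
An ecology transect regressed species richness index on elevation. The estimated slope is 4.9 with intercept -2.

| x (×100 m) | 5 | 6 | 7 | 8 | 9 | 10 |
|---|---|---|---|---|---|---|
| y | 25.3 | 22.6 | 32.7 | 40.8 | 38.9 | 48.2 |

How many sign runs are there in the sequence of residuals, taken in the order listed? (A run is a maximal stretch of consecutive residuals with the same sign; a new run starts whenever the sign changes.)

5 runs

x=5: ŷ = -2 + 4.9·5 = 22.5; e = 25.3 − 22.5 = 2.8
x=6: ŷ = -2 + 4.9·6 = 27.4; e = 22.6 − 27.4 = -4.8
x=7: ŷ = -2 + 4.9·7 = 32.3; e = 32.7 − 32.3 = 0.4
x=8: ŷ = -2 + 4.9·8 = 37.2; e = 40.8 − 37.2 = 3.6
x=9: ŷ = -2 + 4.9·9 = 42.1; e = 38.9 − 42.1 = -3.2
x=10: ŷ = -2 + 4.9·10 = 47; e = 48.2 − 47 = 1.2
Signs: + − + + − +
Runs: +×1, −×1, +×2, −×1, +×1 → 5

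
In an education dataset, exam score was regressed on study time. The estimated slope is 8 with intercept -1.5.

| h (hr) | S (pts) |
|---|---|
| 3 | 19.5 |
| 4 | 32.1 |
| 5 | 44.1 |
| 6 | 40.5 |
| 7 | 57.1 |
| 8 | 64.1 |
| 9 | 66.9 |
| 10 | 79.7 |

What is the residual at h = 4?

ŷ = -1.5 + 8·4 = 30.5
r = 32.1 − 30.5 = 1.6

r = 1.6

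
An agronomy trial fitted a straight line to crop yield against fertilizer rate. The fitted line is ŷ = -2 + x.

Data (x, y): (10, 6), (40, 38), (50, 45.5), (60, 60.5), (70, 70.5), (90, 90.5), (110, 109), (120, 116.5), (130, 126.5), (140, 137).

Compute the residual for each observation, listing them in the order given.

x=10: ŷ = -2 + 10 = 8; e = 6 − 8 = -2
x=40: ŷ = -2 + 40 = 38; e = 38 − 38 = 0
x=50: ŷ = -2 + 50 = 48; e = 45.5 − 48 = -2.5
x=60: ŷ = -2 + 60 = 58; e = 60.5 − 58 = 2.5
x=70: ŷ = -2 + 70 = 68; e = 70.5 − 68 = 2.5
x=90: ŷ = -2 + 90 = 88; e = 90.5 − 88 = 2.5
x=110: ŷ = -2 + 110 = 108; e = 109 − 108 = 1
x=120: ŷ = -2 + 120 = 118; e = 116.5 − 118 = -1.5
x=130: ŷ = -2 + 130 = 128; e = 126.5 − 128 = -1.5
x=140: ŷ = -2 + 140 = 138; e = 137 − 138 = -1

-2, 0, -2.5, 2.5, 2.5, 2.5, 1, -1.5, -1.5, -1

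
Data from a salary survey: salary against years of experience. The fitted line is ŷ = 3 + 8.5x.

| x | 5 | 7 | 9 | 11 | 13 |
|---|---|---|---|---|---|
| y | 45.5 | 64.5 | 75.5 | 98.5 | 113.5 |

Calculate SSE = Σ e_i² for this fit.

x=5: ŷ = 3 + 8.5·5 = 45.5; e = 45.5 − 45.5 = 0
x=7: ŷ = 3 + 8.5·7 = 62.5; e = 64.5 − 62.5 = 2
x=9: ŷ = 3 + 8.5·9 = 79.5; e = 75.5 − 79.5 = -4
x=11: ŷ = 3 + 8.5·11 = 96.5; e = 98.5 − 96.5 = 2
x=13: ŷ = 3 + 8.5·13 = 113.5; e = 113.5 − 113.5 = 0
SSE = 0 + 4 + 16 + 4 + 0 = 24

SSE = 24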